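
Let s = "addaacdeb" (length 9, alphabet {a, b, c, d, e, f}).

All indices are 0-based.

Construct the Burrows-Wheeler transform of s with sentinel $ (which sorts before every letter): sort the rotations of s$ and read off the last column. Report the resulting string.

bda$eadacd

rank  rotation    last
    0  $addaacdeb  b
    1  aacdeb$add  d
    2  acdeb$adda  a
    3  addaacdeb$  $
    4  b$addaacde  e
    5  cdeb$addaa  a
    6  daacdeb$ad  d
    7  ddaacdeb$a  a
    8  deb$addaac  c
    9  eb$addaacd  d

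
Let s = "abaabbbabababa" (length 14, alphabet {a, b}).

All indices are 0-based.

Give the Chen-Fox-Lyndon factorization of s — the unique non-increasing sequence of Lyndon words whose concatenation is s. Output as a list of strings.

emit factor 1: 'ab' (i=0, period=2)
emit factor 2: 'aabbbababab' (i=2, period=11)
emit factor 3: 'a' (i=13, period=1)

["ab", "aabbbababab", "a"]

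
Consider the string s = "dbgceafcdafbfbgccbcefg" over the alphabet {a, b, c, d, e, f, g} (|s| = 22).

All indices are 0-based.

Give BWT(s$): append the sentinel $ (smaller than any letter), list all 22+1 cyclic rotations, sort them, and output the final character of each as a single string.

gdecffdcgfgbc$ccabaefbb

rank  rotation                 last
    0  $dbgceafcdafbfbgccbcefg  g
    1  afbfbgccbcefg$dbgceafcd  d
    2  afcdafbfbgccbcefg$dbgce  e
    3  bcefg$dbgceafcdafbfbgcc  c
    4  bfbgccbcefg$dbgceafcdaf  f
    5  bgccbcefg$dbgceafcdafbf  f
    6  bgceafcdafbfbgccbcefg$d  d
    7  cbcefg$dbgceafcdafbfbgc  c
    8  ccbcefg$dbgceafcdafbfbg  g
    9  cdafbfbgccbcefg$dbgceaf  f
   10  ceafcdafbfbgccbcefg$dbg  g
   11  cefg$dbgceafcdafbfbgccb  b
   12  dafbfbgccbcefg$dbgceafc  c
   13  dbgceafcdafbfbgccbcefg$  $
   14  eafcdafbfbgccbcefg$dbgc  c
   15  efg$dbgceafcdafbfbgccbc  c
   16  fbfbgccbcefg$dbgceafcda  a
   17  fbgccbcefg$dbgceafcdafb  b
   18  fcdafbfbgccbcefg$dbgcea  a
   19  fg$dbgceafcdafbfbgccbce  e
   20  g$dbgceafcdafbfbgccbcef  f
   21  gccbcefg$dbgceafcdafbfb  b
   22  gceafcdafbfbgccbcefg$db  b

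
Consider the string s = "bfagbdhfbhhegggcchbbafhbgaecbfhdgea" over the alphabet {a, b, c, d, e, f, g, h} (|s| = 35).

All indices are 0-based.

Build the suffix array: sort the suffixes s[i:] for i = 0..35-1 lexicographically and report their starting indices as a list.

rank | idx | suffix
   0 |  34 | a
   1 |  25 | aecbfhdgea
   2 |  20 | afhbgaecbfhdgea
   3 |   2 | agbdhfbhhegggcchbbafhbgaecbfhdgea
   4 |  19 | bafhbgaecbfhdgea
   5 |  18 | bbafhbgaecbfhdgea
   6 |   4 | bdhfbhhegggcchbbafhbgaecbfhdgea
   7 |   0 | bfagbdhfbhhegggcchbbafhbgaecbfhdgea
   8 |  28 | bfhdgea
   9 |  23 | bgaecbfhdgea
  10 |   8 | bhhegggcchbbafhbgaecbfhdgea
  11 |  27 | cbfhdgea
  12 |  15 | cchbbafhbgaecbfhdgea
  13 |  16 | chbbafhbgaecbfhdgea
  14 |  31 | dgea
  15 |   5 | dhfbhhegggcchbbafhbgaecbfhdgea
  16 |  33 | ea
  17 |  26 | ecbfhdgea
  18 |  11 | egggcchbbafhbgaecbfhdgea
  19 |   1 | fagbdhfbhhegggcchbbafhbgaecbfhdgea
  20 |   7 | fbhhegggcchbbafhbgaecbfhdgea
  21 |  21 | fhbgaecbfhdgea
  22 |  29 | fhdgea
  23 |  24 | gaecbfhdgea
  24 |   3 | gbdhfbhhegggcchbbafhbgaecbfhdgea
  25 |  14 | gcchbbafhbgaecbfhdgea
  26 |  32 | gea
  27 |  13 | ggcchbbafhbgaecbfhdgea
  28 |  12 | gggcchbbafhbgaecbfhdgea
  29 |  17 | hbbafhbgaecbfhdgea
  30 |  22 | hbgaecbfhdgea
  31 |  30 | hdgea
  32 |  10 | hegggcchbbafhbgaecbfhdgea
  33 |   6 | hfbhhegggcchbbafhbgaecbfhdgea
  34 |   9 | hhegggcchbbafhbgaecbfhdgea

[34, 25, 20, 2, 19, 18, 4, 0, 28, 23, 8, 27, 15, 16, 31, 5, 33, 26, 11, 1, 7, 21, 29, 24, 3, 14, 32, 13, 12, 17, 22, 30, 10, 6, 9]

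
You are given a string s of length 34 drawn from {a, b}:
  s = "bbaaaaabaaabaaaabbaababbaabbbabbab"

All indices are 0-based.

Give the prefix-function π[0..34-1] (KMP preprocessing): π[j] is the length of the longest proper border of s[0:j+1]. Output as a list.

[0, 1, 0, 0, 0, 0, 0, 1, 0, 0, 0, 1, 0, 0, 0, 0, 1, 2, 3, 4, 1, 0, 1, 2, 3, 4, 1, 2, 2, 3, 1, 2, 3, 1]

π[0] = 0
j=1 s[j]='b': π[1]=1 (border 'b')
j=2 s[j]='a': k: 1→0; π[2]=0 (border '')
j=3 s[j]='a': π[3]=0 (border '')
j=4 s[j]='a': π[4]=0 (border '')
j=5 s[j]='a': π[5]=0 (border '')
j=6 s[j]='a': π[6]=0 (border '')
j=7 s[j]='b': π[7]=1 (border 'b')
j=8 s[j]='a': k: 1→0; π[8]=0 (border '')
j=9 s[j]='a': π[9]=0 (border '')
j=10 s[j]='a': π[10]=0 (border '')
j=11 s[j]='b': π[11]=1 (border 'b')
j=12 s[j]='a': k: 1→0; π[12]=0 (border '')
j=13 s[j]='a': π[13]=0 (border '')
j=14 s[j]='a': π[14]=0 (border '')
j=15 s[j]='a': π[15]=0 (border '')
j=16 s[j]='b': π[16]=1 (border 'b')
j=17 s[j]='b': π[17]=2 (border 'bb')
j=18 s[j]='a': π[18]=3 (border 'bba')
j=19 s[j]='a': π[19]=4 (border 'bbaa')
j=20 s[j]='b': k: 4→0; π[20]=1 (border 'b')
j=21 s[j]='a': k: 1→0; π[21]=0 (border '')
j=22 s[j]='b': π[22]=1 (border 'b')
j=23 s[j]='b': π[23]=2 (border 'bb')
j=24 s[j]='a': π[24]=3 (border 'bba')
j=25 s[j]='a': π[25]=4 (border 'bbaa')
j=26 s[j]='b': k: 4→0; π[26]=1 (border 'b')
j=27 s[j]='b': π[27]=2 (border 'bb')
j=28 s[j]='b': k: 2→1; π[28]=2 (border 'bb')
j=29 s[j]='a': π[29]=3 (border 'bba')
j=30 s[j]='b': k: 3→0; π[30]=1 (border 'b')
j=31 s[j]='b': π[31]=2 (border 'bb')
j=32 s[j]='a': π[32]=3 (border 'bba')
j=33 s[j]='b': k: 3→0; π[33]=1 (border 'b')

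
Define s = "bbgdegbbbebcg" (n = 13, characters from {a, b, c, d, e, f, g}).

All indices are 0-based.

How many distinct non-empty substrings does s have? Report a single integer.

81

rank | idx | suffix
   0 |   6 | bbbebcg
   1 |   7 | bbebcg
   2 |   0 | bbgdegbbbebcg
   3 |  10 | bcg
   4 |   8 | bebcg
   5 |   1 | bgdegbbbebcg
   6 |  11 | cg
   7 |   3 | degbbbebcg
   8 |   9 | ebcg
   9 |   4 | egbbbebcg
  10 |  12 | g
  11 |   5 | gbbbebcg
  12 |   2 | gdegbbbebcg

SA = [6, 7, 0, 10, 8, 1, 11, 3, 9, 4, 12, 5, 2]
rank  pair      lcp
   1  s[6:],s[7:]  2  'bb'
   2  s[7:],s[0:]  2  'bb'
   3  s[0:],s[10:]  1  'b'
   4  s[10:],s[8:]  1  'b'
   5  s[8:],s[1:]  1  'b'
   6  s[1:],s[11:]  0  ''
   7  s[11:],s[3:]  0  ''
   8  s[3:],s[9:]  0  ''
   9  s[9:],s[4:]  1  'e'
  10  s[4:],s[12:]  0  ''
  11  s[12:],s[5:]  1  'g'
  12  s[5:],s[2:]  1  'g'

n(n+1)/2 = 13·14/2 = 91
Σ LCP = 0 + 2 + 2 + 1 + 1 + 1 + 0 + 0 + 0 + 1 + 0 + 1 + 1 = 10
distinct = 91 − 10 = 81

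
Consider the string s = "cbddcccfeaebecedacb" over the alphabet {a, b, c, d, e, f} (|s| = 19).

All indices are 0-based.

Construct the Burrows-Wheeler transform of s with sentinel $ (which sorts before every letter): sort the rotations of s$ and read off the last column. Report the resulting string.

bdeccea$dcecedbfabcc

rank  rotation              last
    0  $cbddcccfeaebecedacb  b
    1  acb$cbddcccfeaebeced  d
    2  aebecedacb$cbddcccfe  e
    3  b$cbddcccfeaebecedac  c
    4  bddcccfeaebecedacb$c  c
    5  becedacb$cbddcccfeae  e
    6  cb$cbddcccfeaebeceda  a
    7  cbddcccfeaebecedacb$  $
    8  cccfeaebecedacb$cbdd  d
    9  ccfeaebecedacb$cbddc  c
   10  cedacb$cbddcccfeaebe  e
   11  cfeaebecedacb$cbddcc  c
   12  dacb$cbddcccfeaebece  e
   13  dcccfeaebecedacb$cbd  d
   14  ddcccfeaebecedacb$cb  b
   15  eaebecedacb$cbddcccf  f
   16  ebecedacb$cbddcccfea  a
   17  ecedacb$cbddcccfeaeb  b
   18  edacb$cbddcccfeaebec  c
   19  feaebecedacb$cbddccc  c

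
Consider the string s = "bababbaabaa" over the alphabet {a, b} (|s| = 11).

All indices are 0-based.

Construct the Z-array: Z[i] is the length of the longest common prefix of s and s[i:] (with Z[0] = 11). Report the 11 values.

Z[0]=11
i=1: fresh scan; Z[1]=0
i=2: fresh scan; Z[2]=3 grow→box=[2,5)
i=3: min(r-i=2, Z[1]=0)=0; Z[3]=0
i=4: min(r-i=1, Z[2]=3)=1; Z[4]=1
i=5: fresh scan; Z[5]=2 grow→box=[5,7)
i=6: min(r-i=1, Z[1]=0)=0; Z[6]=0
i=7: fresh scan; Z[7]=0
i=8: fresh scan; Z[8]=2 grow→box=[8,10)
i=9: min(r-i=1, Z[1]=0)=0; Z[9]=0
i=10: fresh scan; Z[10]=0

[11, 0, 3, 0, 1, 2, 0, 0, 2, 0, 0]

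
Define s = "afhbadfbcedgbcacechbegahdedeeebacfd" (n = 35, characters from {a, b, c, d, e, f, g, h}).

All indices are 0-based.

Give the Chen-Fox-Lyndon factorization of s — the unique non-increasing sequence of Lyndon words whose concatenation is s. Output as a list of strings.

emit factor 1: 'afhb' (i=0, period=4)
emit factor 2: 'adfbcedgbc' (i=4, period=10)
emit factor 3: 'acechbegahdedeeebacfd' (i=14, period=21)

["afhb", "adfbcedgbc", "acechbegahdedeeebacfd"]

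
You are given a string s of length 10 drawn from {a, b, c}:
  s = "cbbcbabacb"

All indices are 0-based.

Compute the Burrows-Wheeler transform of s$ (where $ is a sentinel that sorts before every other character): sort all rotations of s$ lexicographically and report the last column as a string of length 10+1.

rank  rotation     last
    0  $cbbcbabacb  b
    1  abacb$cbbcb  b
    2  acb$cbbcbab  b
    3  b$cbbcbabac  c
    4  babacb$cbbc  c
    5  bacb$cbbcba  a
    6  bbcbabacb$c  c
    7  bcbabacb$cb  b
    8  cb$cbbcbaba  a
    9  cbabacb$cbb  b
   10  cbbcbabacb$  $

bbbccacbab$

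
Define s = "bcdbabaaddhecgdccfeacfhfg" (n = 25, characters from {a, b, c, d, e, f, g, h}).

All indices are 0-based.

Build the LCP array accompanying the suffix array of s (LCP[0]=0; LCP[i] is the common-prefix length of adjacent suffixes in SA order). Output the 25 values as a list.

rank→(start, suffix):
  0 → (6, 'aaddhecgdccfeacfhfg')
  1 → (4, 'abaaddhecgdccfeacfhfg')
  2 → (19, 'acfhfg')
  3 → (7, 'addhecgdccfeacfhfg')
  4 → (5, 'baaddhecgdccfeacfhfg')
  5 → (3, 'babaaddhecgdccfeacfhfg')
  6 → (0, 'bcdbabaaddhecgdccfeacfhfg')
  7 → (15, 'ccfeacfhfg')
  8 → (1, 'cdbabaaddhecgdccfeacfhfg')
  9 → (16, 'cfeacfhfg')
  10 → (20, 'cfhfg')
  11 → (12, 'cgdccfeacfhfg')
  12 → (2, 'dbabaaddhecgdccfeacfhfg')
  13 → (14, 'dccfeacfhfg')
  14 → (8, 'ddhecgdccfeacfhfg')
  15 → (9, 'dhecgdccfeacfhfg')
  16 → (18, 'eacfhfg')
  17 → (11, 'ecgdccfeacfhfg')
  18 → (17, 'feacfhfg')
  19 → (23, 'fg')
  20 → (21, 'fhfg')
  21 → (24, 'g')
  22 → (13, 'gdccfeacfhfg')
  23 → (10, 'hecgdccfeacfhfg')
  24 → (22, 'hfg')

SA = [6, 4, 19, 7, 5, 3, 0, 15, 1, 16, 20, 12, 2, 14, 8, 9, 18, 11, 17, 23, 21, 24, 13, 10, 22]
rank  pair      lcp
   1  s[6:],s[4:]  1  'a'
   2  s[4:],s[19:]  1  'a'
   3  s[19:],s[7:]  1  'a'
   4  s[7:],s[5:]  0  ''
   5  s[5:],s[3:]  2  'ba'
   6  s[3:],s[0:]  1  'b'
   7  s[0:],s[15:]  0  ''
   8  s[15:],s[1:]  1  'c'
   9  s[1:],s[16:]  1  'c'
  10  s[16:],s[20:]  2  'cf'
  11  s[20:],s[12:]  1  'c'
  12  s[12:],s[2:]  0  ''
  13  s[2:],s[14:]  1  'd'
  14  s[14:],s[8:]  1  'd'
  15  s[8:],s[9:]  1  'd'
  16  s[9:],s[18:]  0  ''
  17  s[18:],s[11:]  1  'e'
  18  s[11:],s[17:]  0  ''
  19  s[17:],s[23:]  1  'f'
  20  s[23:],s[21:]  1  'f'
  21  s[21:],s[24:]  0  ''
  22  s[24:],s[13:]  1  'g'
  23  s[13:],s[10:]  0  ''
  24  s[10:],s[22:]  1  'h'

[0, 1, 1, 1, 0, 2, 1, 0, 1, 1, 2, 1, 0, 1, 1, 1, 0, 1, 0, 1, 1, 0, 1, 0, 1]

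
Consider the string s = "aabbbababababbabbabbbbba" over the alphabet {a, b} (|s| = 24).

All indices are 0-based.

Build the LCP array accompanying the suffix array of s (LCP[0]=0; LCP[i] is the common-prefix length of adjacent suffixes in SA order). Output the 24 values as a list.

sorted suffixes:
  #0 SA[0]=23  'a'
  #1 SA[1]=0  'aabbbababababbabbabbbbba'
  #2 SA[2]=5  'ababababbabbabbbbba'
  #3 SA[3]=7  'abababbabbabbbbba'
  #4 SA[4]=9  'ababbabbabbbbba'
  #5 SA[5]=11  'abbabbabbbbba'
  #6 SA[6]=14  'abbabbbbba'
  #7 SA[7]=1  'abbbababababbabbabbbbba'
  #8 SA[8]=17  'abbbbba'
  #9 SA[9]=22  'ba'
  #10 SA[10]=4  'bababababbabbabbbbba'
  #11 SA[11]=6  'babababbabbabbbbba'
  #12 SA[12]=8  'bababbabbabbbbba'
  #13 SA[13]=10  'babbabbabbbbba'
  #14 SA[14]=13  'babbabbbbba'
  #15 SA[15]=16  'babbbbba'
  #16 SA[16]=21  'bba'
  #17 SA[17]=3  'bbababababbabbabbbbba'
  #18 SA[18]=12  'bbabbabbbbba'
  #19 SA[19]=15  'bbabbbbba'
  #20 SA[20]=20  'bbba'
  #21 SA[21]=2  'bbbababababbabbabbbbba'
  #22 SA[22]=19  'bbbba'
  #23 SA[23]=18  'bbbbba'

SA = [23, 0, 5, 7, 9, 11, 14, 1, 17, 22, 4, 6, 8, 10, 13, 16, 21, 3, 12, 15, 20, 2, 19, 18]
i: (SA[i-1],SA[i]) lcp shared
  1: (23,0) 1 'a'
  2: (0,5) 1 'a'
  3: (5,7) 6 'ababab'
  4: (7,9) 4 'abab'
  5: (9,11) 2 'ab'
  6: (11,14) 6 'abbabb'
  7: (14,1) 3 'abb'
  8: (1,17) 4 'abbb'
  9: (17,22) 0 ''
  10: (22,4) 2 'ba'
  11: (4,6) 7 'bababab'
  12: (6,8) 5 'babab'
  13: (8,10) 3 'bab'
  14: (10,13) 7 'babbabb'
  15: (13,16) 4 'babb'
  16: (16,21) 1 'b'
  17: (21,3) 3 'bba'
  18: (3,12) 4 'bbab'
  19: (12,15) 5 'bbabb'
  20: (15,20) 2 'bb'
  21: (20,2) 4 'bbba'
  22: (2,19) 3 'bbb'
  23: (19,18) 4 'bbbb'

[0, 1, 1, 6, 4, 2, 6, 3, 4, 0, 2, 7, 5, 3, 7, 4, 1, 3, 4, 5, 2, 4, 3, 4]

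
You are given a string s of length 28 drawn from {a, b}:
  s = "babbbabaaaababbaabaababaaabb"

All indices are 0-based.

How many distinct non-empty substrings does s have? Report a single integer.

324

rank→(start, suffix):
  0 → (7, 'aaaababbaabaababaaabb')
  1 → (8, 'aaababbaabaababaaabb')
  2 → (23, 'aaabb')
  3 → (15, 'aabaababaaabb')
  4 → (18, 'aababaaabb')
  5 → (9, 'aababbaabaababaaabb')
  6 → (24, 'aabb')
  7 → (5, 'abaaaababbaabaababaaabb')
  8 → (21, 'abaaabb')
  9 → (16, 'abaababaaabb')
  10 → (19, 'ababaaabb')
  11 → (10, 'ababbaabaababaaabb')
  12 → (25, 'abb')
  13 → (12, 'abbaabaababaaabb')
  14 → (1, 'abbbabaaaababbaabaababaaabb')
  15 → (27, 'b')
  16 → (6, 'baaaababbaabaababaaabb')
  17 → (22, 'baaabb')
  18 → (14, 'baabaababaaabb')
  19 → (17, 'baababaaabb')
  20 → (4, 'babaaaababbaabaababaaabb')
  21 → (20, 'babaaabb')
  22 → (11, 'babbaabaababaaabb')
  23 → (0, 'babbbabaaaababbaabaababaaabb')
  24 → (26, 'bb')
  25 → (13, 'bbaabaababaaabb')
  26 → (3, 'bbabaaaababbaabaababaaabb')
  27 → (2, 'bbbabaaaababbaabaababaaabb')

SA = [7, 8, 23, 15, 18, 9, 24, 5, 21, 16, 19, 10, 25, 12, 1, 27, 6, 22, 14, 17, 4, 20, 11, 0, 26, 13, 3, 2]
i: (SA[i-1],SA[i]) lcp shared
  1: (7,8) 3 'aaa'
  2: (8,23) 4 'aaab'
  3: (23,15) 2 'aa'
  4: (15,18) 4 'aaba'
  5: (18,9) 5 'aabab'
  6: (9,24) 3 'aab'
  7: (24,5) 1 'a'
  8: (5,21) 5 'abaaa'
  9: (21,16) 4 'abaa'
  10: (16,19) 3 'aba'
  11: (19,10) 4 'abab'
  12: (10,25) 2 'ab'
  13: (25,12) 3 'abb'
  14: (12,1) 3 'abb'
  15: (1,27) 0 ''
  16: (27,6) 1 'b'
  17: (6,22) 4 'baaa'
  18: (22,14) 3 'baa'
  19: (14,17) 5 'baaba'
  20: (17,4) 2 'ba'
  21: (4,20) 6 'babaaa'
  22: (20,11) 3 'bab'
  23: (11,0) 4 'babb'
  24: (0,26) 1 'b'
  25: (26,13) 2 'bb'
  26: (13,3) 3 'bba'
  27: (3,2) 2 'bb'

n(n+1)/2 = 28·29/2 = 406
Σ LCP = 0 + 3 + 4 + 2 + 4 + 5 + 3 + 1 + 5 + 4 + 3 + 4 + 2 + 3 + 3 + 0 + 1 + 4 + 3 + 5 + 2 + 6 + 3 + 4 + 1 + 2 + 3 + 2 = 82
distinct = 406 − 82 = 324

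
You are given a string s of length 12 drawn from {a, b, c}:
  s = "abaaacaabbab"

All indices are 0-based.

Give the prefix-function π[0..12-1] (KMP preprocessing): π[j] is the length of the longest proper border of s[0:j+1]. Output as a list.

π[0] = 0
j=1 s[j]='b': π[1]=0 (border '')
j=2 s[j]='a': π[2]=1 (border 'a')
j=3 s[j]='a': k: 1→0; π[3]=1 (border 'a')
j=4 s[j]='a': k: 1→0; π[4]=1 (border 'a')
j=5 s[j]='c': k: 1→0; π[5]=0 (border '')
j=6 s[j]='a': π[6]=1 (border 'a')
j=7 s[j]='a': k: 1→0; π[7]=1 (border 'a')
j=8 s[j]='b': π[8]=2 (border 'ab')
j=9 s[j]='b': k: 2→0; π[9]=0 (border '')
j=10 s[j]='a': π[10]=1 (border 'a')
j=11 s[j]='b': π[11]=2 (border 'ab')

[0, 0, 1, 1, 1, 0, 1, 1, 2, 0, 1, 2]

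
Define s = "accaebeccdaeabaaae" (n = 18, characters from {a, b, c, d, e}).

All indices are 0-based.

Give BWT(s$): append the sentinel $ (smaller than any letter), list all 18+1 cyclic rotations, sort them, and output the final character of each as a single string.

ebae$adcaecaeccaaab

rank  rotation             last
    0  $accaebeccdaeabaaae  e
    1  aaae$accaebeccdaeab  b
    2  aae$accaebeccdaeaba  a
    3  abaaae$accaebeccdae  e
    4  accaebeccdaeabaaae$  $
    5  ae$accaebeccdaeabaa  a
    6  aeabaaae$accaebeccd  d
    7  aebeccdaeabaaae$acc  c
    8  baaae$accaebeccdaea  a
    9  beccdaeabaaae$accae  e
   10  caebeccdaeabaaae$ac  c
   11  ccaebeccdaeabaaae$a  a
   12  ccdaeabaaae$accaebe  e
   13  cdaeabaaae$accaebec  c
   14  daeabaaae$accaebecc  c
   15  e$accaebeccdaeabaaa  a
   16  eabaaae$accaebeccda  a
   17  ebeccdaeabaaae$acca  a
   18  eccdaeabaaae$accaeb  b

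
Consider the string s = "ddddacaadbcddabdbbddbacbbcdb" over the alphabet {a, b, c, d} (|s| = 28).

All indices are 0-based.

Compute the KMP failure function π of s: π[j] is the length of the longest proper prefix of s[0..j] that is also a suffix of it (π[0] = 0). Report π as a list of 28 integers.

π[0] = 0
j=1 s[j]='d': π[1]=1 (border 'd')
j=2 s[j]='d': π[2]=2 (border 'dd')
j=3 s[j]='d': π[3]=3 (border 'ddd')
j=4 s[j]='a': k: 3→2→1→0; π[4]=0 (border '')
j=5 s[j]='c': π[5]=0 (border '')
j=6 s[j]='a': π[6]=0 (border '')
j=7 s[j]='a': π[7]=0 (border '')
j=8 s[j]='d': π[8]=1 (border 'd')
j=9 s[j]='b': k: 1→0; π[9]=0 (border '')
j=10 s[j]='c': π[10]=0 (border '')
j=11 s[j]='d': π[11]=1 (border 'd')
j=12 s[j]='d': π[12]=2 (border 'dd')
j=13 s[j]='a': k: 2→1→0; π[13]=0 (border '')
j=14 s[j]='b': π[14]=0 (border '')
j=15 s[j]='d': π[15]=1 (border 'd')
j=16 s[j]='b': k: 1→0; π[16]=0 (border '')
j=17 s[j]='b': π[17]=0 (border '')
j=18 s[j]='d': π[18]=1 (border 'd')
j=19 s[j]='d': π[19]=2 (border 'dd')
j=20 s[j]='b': k: 2→1→0; π[20]=0 (border '')
j=21 s[j]='a': π[21]=0 (border '')
j=22 s[j]='c': π[22]=0 (border '')
j=23 s[j]='b': π[23]=0 (border '')
j=24 s[j]='b': π[24]=0 (border '')
j=25 s[j]='c': π[25]=0 (border '')
j=26 s[j]='d': π[26]=1 (border 'd')
j=27 s[j]='b': k: 1→0; π[27]=0 (border '')

[0, 1, 2, 3, 0, 0, 0, 0, 1, 0, 0, 1, 2, 0, 0, 1, 0, 0, 1, 2, 0, 0, 0, 0, 0, 0, 1, 0]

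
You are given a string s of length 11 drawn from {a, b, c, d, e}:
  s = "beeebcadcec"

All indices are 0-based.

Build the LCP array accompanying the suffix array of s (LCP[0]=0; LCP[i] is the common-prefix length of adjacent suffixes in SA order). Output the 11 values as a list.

rank | idx | suffix
   0 |   6 | adcec
   1 |   4 | bcadcec
   2 |   0 | beeebcadcec
   3 |  10 | c
   4 |   5 | cadcec
   5 |   8 | cec
   6 |   7 | dcec
   7 |   3 | ebcadcec
   8 |   9 | ec
   9 |   2 | eebcadcec
  10 |   1 | eeebcadcec

SA = [6, 4, 0, 10, 5, 8, 7, 3, 9, 2, 1]
rank  pair      lcp
   1  s[6:],s[4:]  0  ''
   2  s[4:],s[0:]  1  'b'
   3  s[0:],s[10:]  0  ''
   4  s[10:],s[5:]  1  'c'
   5  s[5:],s[8:]  1  'c'
   6  s[8:],s[7:]  0  ''
   7  s[7:],s[3:]  0  ''
   8  s[3:],s[9:]  1  'e'
   9  s[9:],s[2:]  1  'e'
  10  s[2:],s[1:]  2  'ee'

[0, 0, 1, 0, 1, 1, 0, 0, 1, 1, 2]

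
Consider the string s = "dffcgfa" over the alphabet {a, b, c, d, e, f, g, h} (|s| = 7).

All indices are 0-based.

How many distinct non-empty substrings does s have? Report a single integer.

sorted suffixes:
  #0 SA[0]=6  'a'
  #1 SA[1]=3  'cgfa'
  #2 SA[2]=0  'dffcgfa'
  #3 SA[3]=5  'fa'
  #4 SA[4]=2  'fcgfa'
  #5 SA[5]=1  'ffcgfa'
  #6 SA[6]=4  'gfa'

SA = [6, 3, 0, 5, 2, 1, 4]
rank  pair      lcp
   1  s[6:],s[3:]  0  ''
   2  s[3:],s[0:]  0  ''
   3  s[0:],s[5:]  0  ''
   4  s[5:],s[2:]  1  'f'
   5  s[2:],s[1:]  1  'f'
   6  s[1:],s[4:]  0  ''

n(n+1)/2 = 7·8/2 = 28
Σ LCP = 0 + 0 + 0 + 0 + 1 + 1 + 0 = 2
distinct = 28 − 2 = 26

26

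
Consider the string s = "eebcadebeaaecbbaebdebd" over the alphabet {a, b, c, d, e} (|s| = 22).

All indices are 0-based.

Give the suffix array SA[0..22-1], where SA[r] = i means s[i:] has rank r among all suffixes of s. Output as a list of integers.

rank→(start, suffix):
  0 → (9, 'aaecbbaebdebd')
  1 → (4, 'adebeaaecbbaebdebd')
  2 → (15, 'aebdebd')
  3 → (10, 'aecbbaebdebd')
  4 → (14, 'baebdebd')
  5 → (13, 'bbaebdebd')
  6 → (2, 'bcadebeaaecbbaebdebd')
  7 → (20, 'bd')
  8 → (17, 'bdebd')
  9 → (7, 'beaaecbbaebdebd')
  10 → (3, 'cadebeaaecbbaebdebd')
  11 → (12, 'cbbaebdebd')
  12 → (21, 'd')
  13 → (18, 'debd')
  14 → (5, 'debeaaecbbaebdebd')
  15 → (8, 'eaaecbbaebdebd')
  16 → (1, 'ebcadebeaaecbbaebdebd')
  17 → (19, 'ebd')
  18 → (16, 'ebdebd')
  19 → (6, 'ebeaaecbbaebdebd')
  20 → (11, 'ecbbaebdebd')
  21 → (0, 'eebcadebeaaecbbaebdebd')

[9, 4, 15, 10, 14, 13, 2, 20, 17, 7, 3, 12, 21, 18, 5, 8, 1, 19, 16, 6, 11, 0]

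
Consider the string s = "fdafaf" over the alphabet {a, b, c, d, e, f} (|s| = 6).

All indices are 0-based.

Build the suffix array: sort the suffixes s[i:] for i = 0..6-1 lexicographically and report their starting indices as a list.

sorted suffixes:
  #0 SA[0]=4  'af'
  #1 SA[1]=2  'afaf'
  #2 SA[2]=1  'dafaf'
  #3 SA[3]=5  'f'
  #4 SA[4]=3  'faf'
  #5 SA[5]=0  'fdafaf'

[4, 2, 1, 5, 3, 0]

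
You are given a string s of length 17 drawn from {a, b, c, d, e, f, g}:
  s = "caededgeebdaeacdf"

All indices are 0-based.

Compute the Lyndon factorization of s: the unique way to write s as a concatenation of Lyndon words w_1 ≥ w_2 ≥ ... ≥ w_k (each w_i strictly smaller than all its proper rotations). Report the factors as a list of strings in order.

["c", "aededgeebd", "ae", "acdf"]

emit factor 1: 'c' (i=0, period=1)
emit factor 2: 'aededgeebd' (i=1, period=10)
emit factor 3: 'ae' (i=11, period=2)
emit factor 4: 'acdf' (i=13, period=4)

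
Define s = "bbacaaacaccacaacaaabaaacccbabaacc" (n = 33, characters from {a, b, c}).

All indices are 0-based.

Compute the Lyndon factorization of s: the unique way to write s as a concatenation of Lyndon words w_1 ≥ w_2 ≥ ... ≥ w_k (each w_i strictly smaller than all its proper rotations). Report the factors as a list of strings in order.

["b", "b", "ac", "aaacaccacaac", "aaabaaacccbabaacc"]

emit factor 1: 'b' (i=0, period=1)
emit factor 2: 'b' (i=1, period=1)
emit factor 3: 'ac' (i=2, period=2)
emit factor 4: 'aaacaccacaac' (i=4, period=12)
emit factor 5: 'aaabaaacccbabaacc' (i=16, period=17)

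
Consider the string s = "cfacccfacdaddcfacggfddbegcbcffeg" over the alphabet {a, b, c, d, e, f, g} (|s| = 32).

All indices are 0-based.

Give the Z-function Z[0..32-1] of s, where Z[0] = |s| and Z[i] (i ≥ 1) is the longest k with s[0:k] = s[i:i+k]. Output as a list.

[32, 0, 0, 1, 1, 4, 0, 0, 1, 0, 0, 0, 0, 4, 0, 0, 1, 0, 0, 0, 0, 0, 0, 0, 0, 1, 0, 2, 0, 0, 0, 0]

Z[0]=32
i=1: fresh scan; Z[1]=0
i=2: fresh scan; Z[2]=0
i=3: fresh scan; Z[3]=1 extend→box=[3,4)
i=4: fresh scan; Z[4]=1 extend→box=[4,5)
i=5: fresh scan; Z[5]=4 extend→box=[5,9)
i=6: min(r-i=3, Z[1]=0)=0; Z[6]=0
i=7: min(r-i=2, Z[2]=0)=0; Z[7]=0
i=8: min(r-i=1, Z[3]=1)=1; Z[8]=1
i=9: fresh scan; Z[9]=0
i=10: fresh scan; Z[10]=0
i=11: fresh scan; Z[11]=0
i=12: fresh scan; Z[12]=0
i=13: fresh scan; Z[13]=4 extend→box=[13,17)
i=14: min(r-i=3, Z[1]=0)=0; Z[14]=0
i=15: min(r-i=2, Z[2]=0)=0; Z[15]=0
i=16: min(r-i=1, Z[3]=1)=1; Z[16]=1
i=17: fresh scan; Z[17]=0
i=18: fresh scan; Z[18]=0
i=19: fresh scan; Z[19]=0
i=20: fresh scan; Z[20]=0
i=21: fresh scan; Z[21]=0
i=22: fresh scan; Z[22]=0
i=23: fresh scan; Z[23]=0
i=24: fresh scan; Z[24]=0
i=25: fresh scan; Z[25]=1 extend→box=[25,26)
i=26: fresh scan; Z[26]=0
i=27: fresh scan; Z[27]=2 extend→box=[27,29)
i=28: min(r-i=1, Z[1]=0)=0; Z[28]=0
i=29: fresh scan; Z[29]=0
i=30: fresh scan; Z[30]=0
i=31: fresh scan; Z[31]=0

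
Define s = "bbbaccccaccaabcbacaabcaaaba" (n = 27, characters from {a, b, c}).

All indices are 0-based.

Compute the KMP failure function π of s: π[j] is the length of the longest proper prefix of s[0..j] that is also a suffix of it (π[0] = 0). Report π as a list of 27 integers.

π[0] = 0
j=1 s[j]='b': π[1]=1 (border 'b')
j=2 s[j]='b': π[2]=2 (border 'bb')
j=3 s[j]='a': k: 2→1→0; π[3]=0 (border '')
j=4 s[j]='c': π[4]=0 (border '')
j=5 s[j]='c': π[5]=0 (border '')
j=6 s[j]='c': π[6]=0 (border '')
j=7 s[j]='c': π[7]=0 (border '')
j=8 s[j]='a': π[8]=0 (border '')
j=9 s[j]='c': π[9]=0 (border '')
j=10 s[j]='c': π[10]=0 (border '')
j=11 s[j]='a': π[11]=0 (border '')
j=12 s[j]='a': π[12]=0 (border '')
j=13 s[j]='b': π[13]=1 (border 'b')
j=14 s[j]='c': k: 1→0; π[14]=0 (border '')
j=15 s[j]='b': π[15]=1 (border 'b')
j=16 s[j]='a': k: 1→0; π[16]=0 (border '')
j=17 s[j]='c': π[17]=0 (border '')
j=18 s[j]='a': π[18]=0 (border '')
j=19 s[j]='a': π[19]=0 (border '')
j=20 s[j]='b': π[20]=1 (border 'b')
j=21 s[j]='c': k: 1→0; π[21]=0 (border '')
j=22 s[j]='a': π[22]=0 (border '')
j=23 s[j]='a': π[23]=0 (border '')
j=24 s[j]='a': π[24]=0 (border '')
j=25 s[j]='b': π[25]=1 (border 'b')
j=26 s[j]='a': k: 1→0; π[26]=0 (border '')

[0, 1, 2, 0, 0, 0, 0, 0, 0, 0, 0, 0, 0, 1, 0, 1, 0, 0, 0, 0, 1, 0, 0, 0, 0, 1, 0]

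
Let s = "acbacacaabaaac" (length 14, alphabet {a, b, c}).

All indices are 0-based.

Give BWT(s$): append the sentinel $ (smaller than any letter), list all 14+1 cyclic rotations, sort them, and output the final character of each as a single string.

rank  rotation         last
    0  $acbacacaabaaac  c
    1  aaac$acbacacaab  b
    2  aabaaac$acbacac  c
    3  aac$acbacacaaba  a
    4  abaaac$acbacaca  a
    5  ac$acbacacaabaa  a
    6  acaabaaac$acbac  c
    7  acacaabaaac$acb  b
    8  acbacacaabaaac$  $
    9  baaac$acbacacaa  a
   10  bacacaabaaac$ac  c
   11  c$acbacacaabaaa  a
   12  caabaaac$acbaca  a
   13  cacaabaaac$acba  a
   14  cbacacaabaaac$a  a

cbcaaacb$acaaaa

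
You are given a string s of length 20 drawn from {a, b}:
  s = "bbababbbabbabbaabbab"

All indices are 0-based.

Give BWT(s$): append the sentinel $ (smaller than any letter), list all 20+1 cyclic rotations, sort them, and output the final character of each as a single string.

bbbbbabbabbbbbaaa$aba

rank  rotation               last
    0  $bbababbbabbabbaabbab  b
    1  aabbab$bbababbbabbabb  b
    2  ab$bbababbbabbabbaabb  b
    3  ababbbabbabbaabbab$bb  b
    4  abbaabbab$bbababbbabb  b
    5  abbab$bbababbbabbabba  a
    6  abbabbaabbab$bbababbb  b
    7  abbbabbabbaabbab$bbab  b
    8  b$bbababbbabbabbaabba  a
    9  baabbab$bbababbbabbab  b
   10  bab$bbababbbabbabbaab  b
   11  bababbbabbabbaabbab$b  b
   12  babbaabbab$bbababbbab  b
   13  babbabbaabbab$bbababb  b
   14  babbbabbabbaabbab$bba  a
   15  bbaabbab$bbababbbabba  a
   16  bbab$bbababbbabbabbaa  a
   17  bbababbbabbabbaabbab$  $
   18  bbabbaabbab$bbababbba  a
   19  bbabbabbaabbab$bbabab  b
   20  bbbabbabbaabbab$bbaba  a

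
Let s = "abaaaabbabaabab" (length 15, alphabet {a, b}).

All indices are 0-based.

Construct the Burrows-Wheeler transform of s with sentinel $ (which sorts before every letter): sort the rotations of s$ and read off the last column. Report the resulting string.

rank  rotation          last
    0  $abaaaabbabaabab  b
    1  aaaabbabaabab$ab  b
    2  aaabbabaabab$aba  a
    3  aabab$abaaaabbab  b
    4  aabbabaabab$abaa  a
    5  ab$abaaaabbabaab  b
    6  abaaaabbabaabab$  $
    7  abaabab$abaaaabb  b
    8  abab$abaaaabbaba  a
    9  abbabaabab$abaaa  a
   10  b$abaaaabbabaaba  a
   11  baaaabbabaabab$a  a
   12  baabab$abaaaabba  a
   13  bab$abaaaabbabaa  a
   14  babaabab$abaaaab  b
   15  bbabaabab$abaaaa  a

bbabab$baaaaaaba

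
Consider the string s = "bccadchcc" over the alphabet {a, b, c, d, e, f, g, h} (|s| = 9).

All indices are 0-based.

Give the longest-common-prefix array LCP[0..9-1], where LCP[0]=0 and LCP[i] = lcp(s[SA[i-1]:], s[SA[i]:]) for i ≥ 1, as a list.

sorted suffixes:
  #0 SA[0]=3  'adchcc'
  #1 SA[1]=0  'bccadchcc'
  #2 SA[2]=8  'c'
  #3 SA[3]=2  'cadchcc'
  #4 SA[4]=7  'cc'
  #5 SA[5]=1  'ccadchcc'
  #6 SA[6]=5  'chcc'
  #7 SA[7]=4  'dchcc'
  #8 SA[8]=6  'hcc'

SA = [3, 0, 8, 2, 7, 1, 5, 4, 6]
i: (SA[i-1],SA[i]) lcp shared
  1: (3,0) 0 ''
  2: (0,8) 0 ''
  3: (8,2) 1 'c'
  4: (2,7) 1 'c'
  5: (7,1) 2 'cc'
  6: (1,5) 1 'c'
  7: (5,4) 0 ''
  8: (4,6) 0 ''

[0, 0, 0, 1, 1, 2, 1, 0, 0]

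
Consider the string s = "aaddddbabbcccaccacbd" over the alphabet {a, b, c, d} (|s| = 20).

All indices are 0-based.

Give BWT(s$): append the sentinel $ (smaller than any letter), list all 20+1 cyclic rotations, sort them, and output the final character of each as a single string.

rank  rotation               last
    0  $aaddddbabbcccaccacbd  d
    1  aaddddbabbcccaccacbd$  $
    2  abbcccaccacbd$aaddddb  b
    3  acbd$aaddddbabbcccacc  c
    4  accacbd$aaddddbabbccc  c
    5  addddbabbcccaccacbd$a  a
    6  babbcccaccacbd$aadddd  d
    7  bbcccaccacbd$aaddddba  a
    8  bcccaccacbd$aaddddbab  b
    9  bd$aaddddbabbcccaccac  c
   10  cacbd$aaddddbabbcccac  c
   11  caccacbd$aaddddbabbcc  c
   12  cbd$aaddddbabbcccacca  a
   13  ccacbd$aaddddbabbccca  a
   14  ccaccacbd$aaddddbabbc  c
   15  cccaccacbd$aaddddbabb  b
   16  d$aaddddbabbcccaccacb  b
   17  dbabbcccaccacbd$aaddd  d
   18  ddbabbcccaccacbd$aadd  d
   19  dddbabbcccaccacbd$aad  d
   20  ddddbabbcccaccacbd$aa  a

d$bccadabcccaacbbddda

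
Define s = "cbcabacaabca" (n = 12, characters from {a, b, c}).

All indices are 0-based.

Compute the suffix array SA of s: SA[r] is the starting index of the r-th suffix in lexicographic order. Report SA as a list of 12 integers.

[11, 7, 3, 8, 5, 4, 9, 1, 10, 6, 2, 0]

rank→(start, suffix):
  0 → (11, 'a')
  1 → (7, 'aabca')
  2 → (3, 'abacaabca')
  3 → (8, 'abca')
  4 → (5, 'acaabca')
  5 → (4, 'bacaabca')
  6 → (9, 'bca')
  7 → (1, 'bcabacaabca')
  8 → (10, 'ca')
  9 → (6, 'caabca')
  10 → (2, 'cabacaabca')
  11 → (0, 'cbcabacaabca')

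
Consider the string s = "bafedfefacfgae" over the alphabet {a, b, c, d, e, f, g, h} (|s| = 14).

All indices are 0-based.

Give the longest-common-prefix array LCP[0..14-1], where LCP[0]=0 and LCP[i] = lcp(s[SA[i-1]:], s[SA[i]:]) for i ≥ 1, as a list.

rank | idx | suffix
   0 |   8 | acfgae
   1 |  12 | ae
   2 |   1 | afedfefacfgae
   3 |   0 | bafedfefacfgae
   4 |   9 | cfgae
   5 |   4 | dfefacfgae
   6 |  13 | e
   7 |   3 | edfefacfgae
   8 |   6 | efacfgae
   9 |   7 | facfgae
  10 |   2 | fedfefacfgae
  11 |   5 | fefacfgae
  12 |  10 | fgae
  13 |  11 | gae

SA = [8, 12, 1, 0, 9, 4, 13, 3, 6, 7, 2, 5, 10, 11]
i: (SA[i-1],SA[i]) lcp shared
  1: (8,12) 1 'a'
  2: (12,1) 1 'a'
  3: (1,0) 0 ''
  4: (0,9) 0 ''
  5: (9,4) 0 ''
  6: (4,13) 0 ''
  7: (13,3) 1 'e'
  8: (3,6) 1 'e'
  9: (6,7) 0 ''
  10: (7,2) 1 'f'
  11: (2,5) 2 'fe'
  12: (5,10) 1 'f'
  13: (10,11) 0 ''

[0, 1, 1, 0, 0, 0, 0, 1, 1, 0, 1, 2, 1, 0]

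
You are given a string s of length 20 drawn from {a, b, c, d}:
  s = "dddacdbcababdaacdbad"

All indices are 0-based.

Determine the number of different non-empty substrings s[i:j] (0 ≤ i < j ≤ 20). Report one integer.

sorted suffixes:
  #0 SA[0]=13  'aacdbad'
  #1 SA[1]=8  'ababdaacdbad'
  #2 SA[2]=10  'abdaacdbad'
  #3 SA[3]=14  'acdbad'
  #4 SA[4]=3  'acdbcababdaacdbad'
  #5 SA[5]=18  'ad'
  #6 SA[6]=9  'babdaacdbad'
  #7 SA[7]=17  'bad'
  #8 SA[8]=6  'bcababdaacdbad'
  #9 SA[9]=11  'bdaacdbad'
  #10 SA[10]=7  'cababdaacdbad'
  #11 SA[11]=15  'cdbad'
  #12 SA[12]=4  'cdbcababdaacdbad'
  #13 SA[13]=19  'd'
  #14 SA[14]=12  'daacdbad'
  #15 SA[15]=2  'dacdbcababdaacdbad'
  #16 SA[16]=16  'dbad'
  #17 SA[17]=5  'dbcababdaacdbad'
  #18 SA[18]=1  'ddacdbcababdaacdbad'
  #19 SA[19]=0  'dddacdbcababdaacdbad'

SA = [13, 8, 10, 14, 3, 18, 9, 17, 6, 11, 7, 15, 4, 19, 12, 2, 16, 5, 1, 0]
i: (SA[i-1],SA[i]) lcp shared
  1: (13,8) 1 'a'
  2: (8,10) 2 'ab'
  3: (10,14) 1 'a'
  4: (14,3) 4 'acdb'
  5: (3,18) 1 'a'
  6: (18,9) 0 ''
  7: (9,17) 2 'ba'
  8: (17,6) 1 'b'
  9: (6,11) 1 'b'
  10: (11,7) 0 ''
  11: (7,15) 1 'c'
  12: (15,4) 3 'cdb'
  13: (4,19) 0 ''
  14: (19,12) 1 'd'
  15: (12,2) 2 'da'
  16: (2,16) 1 'd'
  17: (16,5) 2 'db'
  18: (5,1) 1 'd'
  19: (1,0) 2 'dd'

n(n+1)/2 = 20·21/2 = 210
Σ LCP = 0 + 1 + 2 + 1 + 4 + 1 + 0 + 2 + 1 + 1 + 0 + 1 + 3 + 0 + 1 + 2 + 1 + 2 + 1 + 2 = 26
distinct = 210 − 26 = 184

184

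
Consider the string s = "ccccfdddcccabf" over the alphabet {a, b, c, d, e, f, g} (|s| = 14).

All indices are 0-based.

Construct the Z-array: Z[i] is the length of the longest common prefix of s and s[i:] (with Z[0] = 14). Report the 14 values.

Z[0]=14
i=1: i≥r, start 0; Z[1]=3 extend→box=[1,4)
i=2: min(r-i=2, Z[1]=3)=2; Z[2]=2
i=3: min(r-i=1, Z[2]=2)=1; Z[3]=1
i=4: i≥r, start 0; Z[4]=0
i=5: i≥r, start 0; Z[5]=0
i=6: i≥r, start 0; Z[6]=0
i=7: i≥r, start 0; Z[7]=0
i=8: i≥r, start 0; Z[8]=3 extend→box=[8,11)
i=9: min(r-i=2, Z[1]=3)=2; Z[9]=2
i=10: min(r-i=1, Z[2]=2)=1; Z[10]=1
i=11: i≥r, start 0; Z[11]=0
i=12: i≥r, start 0; Z[12]=0
i=13: i≥r, start 0; Z[13]=0

[14, 3, 2, 1, 0, 0, 0, 0, 3, 2, 1, 0, 0, 0]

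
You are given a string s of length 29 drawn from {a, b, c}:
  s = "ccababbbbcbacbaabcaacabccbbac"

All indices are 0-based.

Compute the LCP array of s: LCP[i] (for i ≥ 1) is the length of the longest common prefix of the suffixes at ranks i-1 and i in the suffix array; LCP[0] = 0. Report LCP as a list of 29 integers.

rank | idx | suffix
   0 |  14 | aabcaacabccbbac
   1 |  18 | aacabccbbac
   2 |   2 | ababbbbcbacbaabcaacabccbbac
   3 |   4 | abbbbcbacbaabcaacabccbbac
   4 |  15 | abcaacabccbbac
   5 |  21 | abccbbac
   6 |  27 | ac
   7 |  19 | acabccbbac
   8 |  11 | acbaabcaacabccbbac
   9 |  13 | baabcaacabccbbac
  10 |   3 | babbbbcbacbaabcaacabccbbac
  11 |  26 | bac
  12 |  10 | bacbaabcaacabccbbac
  13 |  25 | bbac
  14 |   5 | bbbbcbacbaabcaacabccbbac
  15 |   6 | bbbcbacbaabcaacabccbbac
  16 |   7 | bbcbacbaabcaacabccbbac
  17 |  16 | bcaacabccbbac
  18 |   8 | bcbacbaabcaacabccbbac
  19 |  22 | bccbbac
  20 |  28 | c
  21 |  17 | caacabccbbac
  22 |   1 | cababbbbcbacbaabcaacabccbbac
  23 |  20 | cabccbbac
  24 |  12 | cbaabcaacabccbbac
  25 |   9 | cbacbaabcaacabccbbac
  26 |  24 | cbbac
  27 |   0 | ccababbbbcbacbaabcaacabccbbac
  28 |  23 | ccbbac

SA = [14, 18, 2, 4, 15, 21, 27, 19, 11, 13, 3, 26, 10, 25, 5, 6, 7, 16, 8, 22, 28, 17, 1, 20, 12, 9, 24, 0, 23]
rank  pair      lcp
   1  s[14:],s[18:]  2  'aa'
   2  s[18:],s[2:]  1  'a'
   3  s[2:],s[4:]  2  'ab'
   4  s[4:],s[15:]  2  'ab'
   5  s[15:],s[21:]  3  'abc'
   6  s[21:],s[27:]  1  'a'
   7  s[27:],s[19:]  2  'ac'
   8  s[19:],s[11:]  2  'ac'
   9  s[11:],s[13:]  0  ''
  10  s[13:],s[3:]  2  'ba'
  11  s[3:],s[26:]  2  'ba'
  12  s[26:],s[10:]  3  'bac'
  13  s[10:],s[25:]  1  'b'
  14  s[25:],s[5:]  2  'bb'
  15  s[5:],s[6:]  3  'bbb'
  16  s[6:],s[7:]  2  'bb'
  17  s[7:],s[16:]  1  'b'
  18  s[16:],s[8:]  2  'bc'
  19  s[8:],s[22:]  2  'bc'
  20  s[22:],s[28:]  0  ''
  21  s[28:],s[17:]  1  'c'
  22  s[17:],s[1:]  2  'ca'
  23  s[1:],s[20:]  3  'cab'
  24  s[20:],s[12:]  1  'c'
  25  s[12:],s[9:]  3  'cba'
  26  s[9:],s[24:]  2  'cb'
  27  s[24:],s[0:]  1  'c'
  28  s[0:],s[23:]  2  'cc'

[0, 2, 1, 2, 2, 3, 1, 2, 2, 0, 2, 2, 3, 1, 2, 3, 2, 1, 2, 2, 0, 1, 2, 3, 1, 3, 2, 1, 2]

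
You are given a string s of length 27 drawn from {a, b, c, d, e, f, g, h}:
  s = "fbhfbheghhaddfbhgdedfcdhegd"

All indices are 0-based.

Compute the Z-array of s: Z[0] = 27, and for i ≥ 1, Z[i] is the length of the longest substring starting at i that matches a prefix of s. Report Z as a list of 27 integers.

[27, 0, 0, 3, 0, 0, 0, 0, 0, 0, 0, 0, 0, 3, 0, 0, 0, 0, 0, 0, 1, 0, 0, 0, 0, 0, 0]

Z[0]=27
i=1: i≥r, start 0; Z[1]=0
i=2: i≥r, start 0; Z[2]=0
i=3: i≥r, start 0; Z[3]=3 extend→box=[3,6)
i=4: min(r-i=2, Z[1]=0)=0; Z[4]=0
i=5: min(r-i=1, Z[2]=0)=0; Z[5]=0
i=6: i≥r, start 0; Z[6]=0
i=7: i≥r, start 0; Z[7]=0
i=8: i≥r, start 0; Z[8]=0
i=9: i≥r, start 0; Z[9]=0
i=10: i≥r, start 0; Z[10]=0
i=11: i≥r, start 0; Z[11]=0
i=12: i≥r, start 0; Z[12]=0
i=13: i≥r, start 0; Z[13]=3 extend→box=[13,16)
i=14: min(r-i=2, Z[1]=0)=0; Z[14]=0
i=15: min(r-i=1, Z[2]=0)=0; Z[15]=0
i=16: i≥r, start 0; Z[16]=0
i=17: i≥r, start 0; Z[17]=0
i=18: i≥r, start 0; Z[18]=0
i=19: i≥r, start 0; Z[19]=0
i=20: i≥r, start 0; Z[20]=1 extend→box=[20,21)
i=21: i≥r, start 0; Z[21]=0
i=22: i≥r, start 0; Z[22]=0
i=23: i≥r, start 0; Z[23]=0
i=24: i≥r, start 0; Z[24]=0
i=25: i≥r, start 0; Z[25]=0
i=26: i≥r, start 0; Z[26]=0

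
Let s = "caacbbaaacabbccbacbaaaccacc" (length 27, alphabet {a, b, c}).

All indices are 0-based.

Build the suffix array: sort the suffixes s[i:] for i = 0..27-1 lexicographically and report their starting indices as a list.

sorted suffixes:
  #0 SA[0]=6  'aaacabbccbacbaaaccacc'
  #1 SA[1]=19  'aaaccacc'
  #2 SA[2]=7  'aacabbccbacbaaaccacc'
  #3 SA[3]=1  'aacbbaaacabbccbacbaaaccacc'
  #4 SA[4]=20  'aaccacc'
  #5 SA[5]=10  'abbccbacbaaaccacc'
  #6 SA[6]=8  'acabbccbacbaaaccacc'
  #7 SA[7]=16  'acbaaaccacc'
  #8 SA[8]=2  'acbbaaacabbccbacbaaaccacc'
  #9 SA[9]=24  'acc'
  #10 SA[10]=21  'accacc'
  #11 SA[11]=5  'baaacabbccbacbaaaccacc'
  #12 SA[12]=18  'baaaccacc'
  #13 SA[13]=15  'bacbaaaccacc'
  #14 SA[14]=4  'bbaaacabbccbacbaaaccacc'
  #15 SA[15]=11  'bbccbacbaaaccacc'
  #16 SA[16]=12  'bccbacbaaaccacc'
  #17 SA[17]=26  'c'
  #18 SA[18]=0  'caacbbaaacabbccbacbaaaccacc'
  #19 SA[19]=9  'cabbccbacbaaaccacc'
  #20 SA[20]=23  'cacc'
  #21 SA[21]=17  'cbaaaccacc'
  #22 SA[22]=14  'cbacbaaaccacc'
  #23 SA[23]=3  'cbbaaacabbccbacbaaaccacc'
  #24 SA[24]=25  'cc'
  #25 SA[25]=22  'ccacc'
  #26 SA[26]=13  'ccbacbaaaccacc'

[6, 19, 7, 1, 20, 10, 8, 16, 2, 24, 21, 5, 18, 15, 4, 11, 12, 26, 0, 9, 23, 17, 14, 3, 25, 22, 13]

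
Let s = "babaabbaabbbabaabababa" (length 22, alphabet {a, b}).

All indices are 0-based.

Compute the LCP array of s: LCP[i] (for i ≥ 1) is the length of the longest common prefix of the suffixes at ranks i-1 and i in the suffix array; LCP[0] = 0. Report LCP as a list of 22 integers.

sorted suffixes:
  #0 SA[0]=21  'a'
  #1 SA[1]=14  'aabababa'
  #2 SA[2]=3  'aabbaabbbabaabababa'
  #3 SA[3]=7  'aabbbabaabababa'
  #4 SA[4]=19  'aba'
  #5 SA[5]=12  'abaabababa'
  #6 SA[6]=1  'abaabbaabbbabaabababa'
  #7 SA[7]=17  'ababa'
  #8 SA[8]=15  'abababa'
  #9 SA[9]=4  'abbaabbbabaabababa'
  #10 SA[10]=8  'abbbabaabababa'
  #11 SA[11]=20  'ba'
  #12 SA[12]=13  'baabababa'
  #13 SA[13]=2  'baabbaabbbabaabababa'
  #14 SA[14]=6  'baabbbabaabababa'
  #15 SA[15]=18  'baba'
  #16 SA[16]=11  'babaabababa'
  #17 SA[17]=0  'babaabbaabbbabaabababa'
  #18 SA[18]=16  'bababa'
  #19 SA[19]=5  'bbaabbbabaabababa'
  #20 SA[20]=10  'bbabaabababa'
  #21 SA[21]=9  'bbbabaabababa'

SA = [21, 14, 3, 7, 19, 12, 1, 17, 15, 4, 8, 20, 13, 2, 6, 18, 11, 0, 16, 5, 10, 9]
[i] adj suffixes → lcp
  [1] 21/14 → 1 ('a')
  [2] 14/3 → 3 ('aab')
  [3] 3/7 → 4 ('aabb')
  [4] 7/19 → 1 ('a')
  [5] 19/12 → 3 ('aba')
  [6] 12/1 → 5 ('abaab')
  [7] 1/17 → 3 ('aba')
  [8] 17/15 → 5 ('ababa')
  [9] 15/4 → 2 ('ab')
  [10] 4/8 → 3 ('abb')
  [11] 8/20 → 0 ('')
  [12] 20/13 → 2 ('ba')
  [13] 13/2 → 4 ('baab')
  [14] 2/6 → 5 ('baabb')
  [15] 6/18 → 2 ('ba')
  [16] 18/11 → 4 ('baba')
  [17] 11/0 → 6 ('babaab')
  [18] 0/16 → 4 ('baba')
  [19] 16/5 → 1 ('b')
  [20] 5/10 → 3 ('bba')
  [21] 10/9 → 2 ('bb')

[0, 1, 3, 4, 1, 3, 5, 3, 5, 2, 3, 0, 2, 4, 5, 2, 4, 6, 4, 1, 3, 2]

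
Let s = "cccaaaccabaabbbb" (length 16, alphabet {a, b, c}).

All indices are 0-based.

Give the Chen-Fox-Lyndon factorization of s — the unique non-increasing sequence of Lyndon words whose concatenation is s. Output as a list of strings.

["c", "c", "c", "aaaccabaabbbb"]

emit factor 1: 'c' (i=0, period=1)
emit factor 2: 'c' (i=1, period=1)
emit factor 3: 'c' (i=2, period=1)
emit factor 4: 'aaaccabaabbbb' (i=3, period=13)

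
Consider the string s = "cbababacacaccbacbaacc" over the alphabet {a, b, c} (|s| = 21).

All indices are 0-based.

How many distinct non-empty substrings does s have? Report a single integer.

rank | idx | suffix
   0 |  17 | aacc
   1 |   2 | ababacacaccbacbaacc
   2 |   4 | abacacaccbacbaacc
   3 |   6 | acacaccbacbaacc
   4 |   8 | acaccbacbaacc
   5 |  14 | acbaacc
   6 |  18 | acc
   7 |  10 | accbacbaacc
   8 |  16 | baacc
   9 |   1 | bababacacaccbacbaacc
  10 |   3 | babacacaccbacbaacc
  11 |   5 | bacacaccbacbaacc
  12 |  13 | bacbaacc
  13 |  20 | c
  14 |   7 | cacaccbacbaacc
  15 |   9 | caccbacbaacc
  16 |  15 | cbaacc
  17 |   0 | cbababacacaccbacbaacc
  18 |  12 | cbacbaacc
  19 |  19 | cc
  20 |  11 | ccbacbaacc

SA = [17, 2, 4, 6, 8, 14, 18, 10, 16, 1, 3, 5, 13, 20, 7, 9, 15, 0, 12, 19, 11]
i: (SA[i-1],SA[i]) lcp shared
  1: (17,2) 1 'a'
  2: (2,4) 3 'aba'
  3: (4,6) 1 'a'
  4: (6,8) 4 'acac'
  5: (8,14) 2 'ac'
  6: (14,18) 2 'ac'
  7: (18,10) 3 'acc'
  8: (10,16) 0 ''
  9: (16,1) 2 'ba'
  10: (1,3) 4 'baba'
  11: (3,5) 2 'ba'
  12: (5,13) 3 'bac'
  13: (13,20) 0 ''
  14: (20,7) 1 'c'
  15: (7,9) 3 'cac'
  16: (9,15) 1 'c'
  17: (15,0) 3 'cba'
  18: (0,12) 3 'cba'
  19: (12,19) 1 'c'
  20: (19,11) 2 'cc'

n(n+1)/2 = 21·22/2 = 231
Σ LCP = 0 + 1 + 3 + 1 + 4 + 2 + 2 + 3 + 0 + 2 + 4 + 2 + 3 + 0 + 1 + 3 + 1 + 3 + 3 + 1 + 2 = 41
distinct = 231 − 41 = 190

190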